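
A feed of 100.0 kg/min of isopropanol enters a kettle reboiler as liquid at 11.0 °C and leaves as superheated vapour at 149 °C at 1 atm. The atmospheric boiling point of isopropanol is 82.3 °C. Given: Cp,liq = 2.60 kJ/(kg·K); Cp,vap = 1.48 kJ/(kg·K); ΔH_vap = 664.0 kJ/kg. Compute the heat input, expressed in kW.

liquid 11.0→82.3 °C: 185.38 kJ/kg
vaporisation at 82.3 °C: 664 kJ/kg
vapour 82.3→149 °C: 98.716 kJ/kg
Δh = 185.38 + 664 + 98.716 = 948.1 kJ/kg
Q = ṁ·Δh = 100.0 kg/min × 948.1 kJ/kg = 94810 kJ/min
|Q| = 1580.2 kW

Q = 1580 kW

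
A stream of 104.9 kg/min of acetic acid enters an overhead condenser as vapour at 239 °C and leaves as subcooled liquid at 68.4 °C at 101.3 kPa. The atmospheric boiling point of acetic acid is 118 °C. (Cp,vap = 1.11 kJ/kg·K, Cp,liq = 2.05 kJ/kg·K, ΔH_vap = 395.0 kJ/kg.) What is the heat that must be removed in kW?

vapour 239→118 °C: -134.31 kJ/kg
condensation at 118 °C: -395 kJ/kg
liquid 118→68.4 °C: -101.68 kJ/kg
Δh = -134.31 + -395 + -101.68 = -630.99 kJ/kg
Q = ṁ·Δh = 104.9 kg/min × -630.99 kJ/kg = -66191 kJ/min
|Q| = 1103.2 kW

Q_c = 1100 kW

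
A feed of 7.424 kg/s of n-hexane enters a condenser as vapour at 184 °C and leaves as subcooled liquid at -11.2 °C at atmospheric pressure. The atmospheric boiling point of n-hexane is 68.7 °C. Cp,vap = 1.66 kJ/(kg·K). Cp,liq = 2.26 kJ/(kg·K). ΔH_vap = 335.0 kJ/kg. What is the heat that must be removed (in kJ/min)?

vapour 184→68.7 °C: -191.4 kJ/kg
condensation at 68.7 °C: -335 kJ/kg
liquid 68.7→-11.2 °C: -180.57 kJ/kg
Δh = -191.4 + -335 + -180.57 = -706.97 kJ/kg
Q = ṁ·Δh = 7.424 kg/s × -706.97 kJ/kg = -5248.6 kJ/s
|Q| = 5248.6 kW = 314910 kJ/min

Q_c = 315000 kJ/min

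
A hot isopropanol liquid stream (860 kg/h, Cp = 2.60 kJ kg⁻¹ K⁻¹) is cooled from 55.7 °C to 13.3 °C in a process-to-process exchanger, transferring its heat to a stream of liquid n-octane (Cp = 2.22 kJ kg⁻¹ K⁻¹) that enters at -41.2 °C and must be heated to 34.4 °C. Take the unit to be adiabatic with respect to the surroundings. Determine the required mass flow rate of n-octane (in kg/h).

ṁ_c = 565 kg/h

Heat released by hot stream: Q = 860 × 2.60 × (55.7 − 13.3) = 94806 kJ/h
Energy balance on cold side (adiabatic exchanger): Q = ṁ_c·Cp_c·(T_c,out − T_c,in)
ṁ_c = 94806 / [2.22 × (34.4 − -41.2)] = 564.89 kg/h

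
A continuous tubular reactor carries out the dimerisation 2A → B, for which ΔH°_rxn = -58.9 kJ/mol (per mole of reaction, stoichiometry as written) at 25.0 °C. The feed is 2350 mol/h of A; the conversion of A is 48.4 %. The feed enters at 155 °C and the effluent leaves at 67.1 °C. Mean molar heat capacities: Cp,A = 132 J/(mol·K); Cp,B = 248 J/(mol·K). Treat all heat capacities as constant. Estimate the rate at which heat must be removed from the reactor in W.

Q_out = 17000 W

Extent of reaction ξ = 0.484 × 2350 / 2 = 568.7 mol/h
Reaction term: ξ·ΔH°_rxn = 568.7 × -58.9 = -33496 kJ/h
Sensible, feed 155→25 °C: -40326 kJ/h
Outlet flows (mol/h): A 1212.6, B 568.7
Sensible, products 25→67.1 °C: 12676 kJ/h
Q = ΔH = -61146 kJ/h = -16.985 kW
Heat removed = 16985 W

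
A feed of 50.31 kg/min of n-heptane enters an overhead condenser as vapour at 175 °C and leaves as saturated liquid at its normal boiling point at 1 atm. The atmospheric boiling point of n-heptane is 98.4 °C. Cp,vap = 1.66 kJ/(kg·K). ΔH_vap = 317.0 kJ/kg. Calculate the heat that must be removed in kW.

vapour 175→98.4 °C: -127.16 kJ/kg
condensation at 98.4 °C: -317 kJ/kg
Δh = -127.16 + -317 = -444.16 kJ/kg
Q = ṁ·Δh = 50.31 kg/min × -444.16 kJ/kg = -22345 kJ/min
|Q| = 372.42 kW

Q_c = 372 kW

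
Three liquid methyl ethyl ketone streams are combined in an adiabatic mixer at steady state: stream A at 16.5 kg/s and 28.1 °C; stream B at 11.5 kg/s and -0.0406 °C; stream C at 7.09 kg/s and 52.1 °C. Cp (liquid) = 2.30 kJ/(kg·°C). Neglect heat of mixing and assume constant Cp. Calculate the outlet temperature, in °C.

T_out = 23.7 °C

No heat crosses the boundary, so H_out = H_in.
T_out = Σ ṁᵢCp,ᵢTᵢ / Σ ṁᵢCp,ᵢ
      = 1914.9 / 80.707 = 23.727 °C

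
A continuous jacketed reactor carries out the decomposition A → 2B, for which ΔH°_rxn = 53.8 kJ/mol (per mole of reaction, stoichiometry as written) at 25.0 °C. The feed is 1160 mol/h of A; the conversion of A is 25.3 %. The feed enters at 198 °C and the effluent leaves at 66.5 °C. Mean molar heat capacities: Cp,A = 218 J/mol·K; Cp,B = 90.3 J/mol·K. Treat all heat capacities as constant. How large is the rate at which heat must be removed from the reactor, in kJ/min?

Extent of reaction ξ = 0.253 × 1160 = 293.48 mol/h
Reaction term: ξ·ΔH°_rxn = 293.48 × 53.8 = 15789 kJ/h
Sensible, feed 198→25 °C: -43748 kJ/h
Outlet flows (mol/h): A 866.52, B 586.96
Sensible, products 25→66.5 °C: 10039 kJ/h
Q = ΔH = -17920 kJ/h = -4.9778 kW
Heat removed = 298.67 kJ/min

Q_out = 299 kJ/min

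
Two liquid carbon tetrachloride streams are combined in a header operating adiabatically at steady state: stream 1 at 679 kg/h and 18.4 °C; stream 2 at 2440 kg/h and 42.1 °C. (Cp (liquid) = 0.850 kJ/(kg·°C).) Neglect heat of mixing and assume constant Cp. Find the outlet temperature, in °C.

T_out = 36.9 °C

Energy balance with Q = 0: Σ ṁᵢCp,ᵢ(T_out − Tᵢ) = 0
Σ ṁᵢCp,ᵢTᵢ = 679×0.850×18.4 + 2440×0.850×42.1 = 97935
Σ ṁᵢCp,ᵢ = 679×0.850 + 2440×0.850 = 2651.2
T_out = 97935 / 2651.2 = 36.941 °C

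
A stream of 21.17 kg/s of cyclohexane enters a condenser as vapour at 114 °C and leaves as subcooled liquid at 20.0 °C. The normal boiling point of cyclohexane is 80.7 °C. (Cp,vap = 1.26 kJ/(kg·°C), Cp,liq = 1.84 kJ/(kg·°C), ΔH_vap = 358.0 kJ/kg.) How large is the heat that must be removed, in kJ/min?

Q_c = 650000 kJ/min

vapour 114→80.7 °C: -41.958 kJ/kg
condensation at 80.7 °C: -358 kJ/kg
liquid 80.7→20.0 °C: -111.69 kJ/kg
Δh = -41.958 + -358 + -111.69 = -511.65 kJ/kg
Q = ṁ·Δh = 21.17 kg/s × -511.65 kJ/kg = -10832 kJ/s
|Q| = 10832 kW = 649890 kJ/min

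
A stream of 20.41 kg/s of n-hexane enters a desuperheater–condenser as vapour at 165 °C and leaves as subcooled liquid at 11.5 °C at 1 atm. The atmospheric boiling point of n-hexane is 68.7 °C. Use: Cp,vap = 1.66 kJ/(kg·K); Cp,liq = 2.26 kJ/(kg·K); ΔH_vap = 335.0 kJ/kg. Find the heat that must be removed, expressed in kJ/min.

Q_c = 764000 kJ/min

vapour 165→68.7 °C: -159.86 kJ/kg
condensation at 68.7 °C: -335 kJ/kg
liquid 68.7→11.5 °C: -129.27 kJ/kg
Δh = -159.86 + -335 + -129.27 = -624.13 kJ/kg
Q = ṁ·Δh = 20.41 kg/s × -624.13 kJ/kg = -12738 kJ/s
|Q| = 12738 kW = 764310 kJ/min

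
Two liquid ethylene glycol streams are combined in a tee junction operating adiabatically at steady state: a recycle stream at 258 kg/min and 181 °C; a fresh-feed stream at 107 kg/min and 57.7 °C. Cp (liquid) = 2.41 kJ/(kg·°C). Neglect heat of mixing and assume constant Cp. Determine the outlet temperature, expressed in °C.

Energy balance with Q = 0: Σ ṁᵢCp,ᵢ(T_out − Tᵢ) = 0
Σ ṁᵢCp,ᵢTᵢ = 258×2.41×181 + 107×2.41×57.7 = 127420
Σ ṁᵢCp,ᵢ = 258×2.41 + 107×2.41 = 879.65
T_out = 127420 / 879.65 = 144.85 °C

T_out = 145 °C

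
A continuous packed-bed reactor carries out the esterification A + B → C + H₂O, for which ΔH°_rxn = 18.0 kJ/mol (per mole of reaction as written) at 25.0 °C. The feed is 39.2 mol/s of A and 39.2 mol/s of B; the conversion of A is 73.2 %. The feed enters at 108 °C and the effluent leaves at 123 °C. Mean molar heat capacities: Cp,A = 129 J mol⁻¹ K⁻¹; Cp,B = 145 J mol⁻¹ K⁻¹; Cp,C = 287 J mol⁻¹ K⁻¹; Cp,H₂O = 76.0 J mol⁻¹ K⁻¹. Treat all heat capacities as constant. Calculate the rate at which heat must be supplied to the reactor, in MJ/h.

Q_in = 3340 MJ/h

Extent of reaction ξ = 0.732 × 39.2 = 28.694 mol/s
Reaction term: ξ·ΔH°_rxn = 28.694 × 18.0 = 516.5 kJ/s
Sensible, feed 108→25 °C: -891.49 kJ/s
Outlet flows (mol/s): A 10.506, B 10.506, C 28.694, H₂O 28.694
Sensible, products 25→123 °C: 1302.9 kJ/s
Q = ΔH = 927.88 kJ/s = 927.88 kW
Heat supplied = 3340.4 MJ/h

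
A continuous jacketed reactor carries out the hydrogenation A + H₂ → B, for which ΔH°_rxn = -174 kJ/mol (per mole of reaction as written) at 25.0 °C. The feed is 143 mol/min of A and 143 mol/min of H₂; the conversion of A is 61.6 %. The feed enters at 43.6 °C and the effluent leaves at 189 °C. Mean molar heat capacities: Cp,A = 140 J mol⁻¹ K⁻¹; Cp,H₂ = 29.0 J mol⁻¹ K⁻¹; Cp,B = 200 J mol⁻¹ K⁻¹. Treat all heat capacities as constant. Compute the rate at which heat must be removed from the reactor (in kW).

Q_out = 189 kW

Extent of reaction ξ = 0.616 × 143 = 88.088 mol/min
Reaction term: ξ·ΔH°_rxn = 88.088 × -174 = -15327 kJ/min
Sensible, feed 43.6→25 °C: -449.51 kJ/min
Outlet flows (mol/min): A 54.912, H₂ 54.912, B 88.088
Sensible, products 25→189 °C: 4411.2 kJ/min
Q = ΔH = -11366 kJ/min = -189.43 kW
Heat removed = 189.43 kW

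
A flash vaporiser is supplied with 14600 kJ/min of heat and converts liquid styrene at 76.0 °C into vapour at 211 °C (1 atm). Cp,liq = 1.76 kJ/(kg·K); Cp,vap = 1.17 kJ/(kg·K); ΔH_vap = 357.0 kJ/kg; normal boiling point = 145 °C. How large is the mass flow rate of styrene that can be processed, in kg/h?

ṁ = 1580 kg/h

Δh = 1.76×(145−76.0) + 357.0 + 1.17×(211−145) = 555.66 kJ/kg
Q = 14600 kJ/min = 243.33 kJ/s = 876000 kJ/h
ṁ = Q/Δh = 876000 / 555.66 = 1576.5 kg/h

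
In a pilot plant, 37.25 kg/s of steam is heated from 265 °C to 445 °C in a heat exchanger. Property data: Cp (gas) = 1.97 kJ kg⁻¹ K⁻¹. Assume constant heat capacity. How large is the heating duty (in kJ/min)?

Q = 793000 kJ/min

Q = ṁ·Cp·ΔT = 37.25 × 1.97 × (445 − 265) = 13209 kJ/s
Heating duty = 792530 kJ/min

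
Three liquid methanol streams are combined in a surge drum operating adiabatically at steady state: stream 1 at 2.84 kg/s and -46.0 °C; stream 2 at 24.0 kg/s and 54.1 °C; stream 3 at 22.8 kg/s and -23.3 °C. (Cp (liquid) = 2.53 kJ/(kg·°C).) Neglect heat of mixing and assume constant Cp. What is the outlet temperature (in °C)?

Energy balance with Q = 0: Σ ṁᵢCp,ᵢ(T_out − Tᵢ) = 0
T_out = Σ ṁᵢCp,ᵢTᵢ / Σ ṁᵢCp,ᵢ
      = 1610.4 / 125.59 = 12.823 °C

T_out = 12.8 °C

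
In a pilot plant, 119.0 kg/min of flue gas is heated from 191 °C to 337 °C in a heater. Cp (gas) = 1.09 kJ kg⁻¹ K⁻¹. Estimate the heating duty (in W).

Q = ṁ·Cp·ΔT = 119.0 × 1.09 × (337 − 191) = 18938 kJ/min
Converting: 18938 / 60 s = 315.63 kW
Heating duty = 315630 W

Q = 316000 W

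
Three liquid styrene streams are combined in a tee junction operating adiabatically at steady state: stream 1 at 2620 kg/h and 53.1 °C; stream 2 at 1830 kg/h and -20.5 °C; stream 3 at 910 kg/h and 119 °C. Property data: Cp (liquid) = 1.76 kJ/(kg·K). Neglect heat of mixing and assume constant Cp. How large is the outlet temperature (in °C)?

T_out = 39.2 °C

Energy balance with Q = 0: Σ ṁᵢCp,ᵢ(T_out − Tᵢ) = 0
T_out = Σ ṁᵢCp,ᵢTᵢ / Σ ṁᵢCp,ᵢ
      = 369420 / 9433.6 = 39.16 °C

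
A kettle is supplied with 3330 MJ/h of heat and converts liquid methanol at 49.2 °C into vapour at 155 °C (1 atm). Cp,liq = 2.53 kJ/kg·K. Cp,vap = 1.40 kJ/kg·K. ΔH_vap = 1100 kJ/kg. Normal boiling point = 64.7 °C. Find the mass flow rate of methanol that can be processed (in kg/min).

ṁ = 43.9 kg/min

Δh = 2.53×(64.7−49.2) + 1100 + 1.40×(155−64.7) = 1265.6 kJ/kg
Q = 3330 MJ/h = 925 kJ/s = 55500 kJ/min
ṁ = Q/Δh = 55500 / 1265.6 = 43.852 kg/min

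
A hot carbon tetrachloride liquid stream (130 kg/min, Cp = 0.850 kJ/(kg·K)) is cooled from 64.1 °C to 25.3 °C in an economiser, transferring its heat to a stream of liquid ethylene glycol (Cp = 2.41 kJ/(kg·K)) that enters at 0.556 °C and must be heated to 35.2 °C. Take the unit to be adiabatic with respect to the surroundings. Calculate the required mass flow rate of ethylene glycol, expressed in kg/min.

ṁ_c = 51.4 kg/min

Heat released by hot stream: Q = 130 × 0.850 × (64.1 − 25.3) = 4287.4 kJ/min
Energy balance on cold side (adiabatic exchanger): Q = ṁ_c·Cp_c·(T_c,out − T_c,in)
ṁ_c = 4287.4 / [2.41 × (35.2 − 0.556)] = 51.351 kg/min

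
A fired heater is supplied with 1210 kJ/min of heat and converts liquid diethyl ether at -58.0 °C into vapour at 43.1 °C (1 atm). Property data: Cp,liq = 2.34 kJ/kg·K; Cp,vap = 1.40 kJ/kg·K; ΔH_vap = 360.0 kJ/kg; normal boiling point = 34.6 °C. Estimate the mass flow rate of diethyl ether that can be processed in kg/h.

ṁ = 123 kg/h

Δh = 2.34×(34.6−-58.0) + 360.0 + 1.40×(43.1−34.6) = 588.58 kJ/kg
Q = 1210 kJ/min = 20.167 kJ/s = 72600 kJ/h
ṁ = Q/Δh = 72600 / 588.58 = 123.35 kg/h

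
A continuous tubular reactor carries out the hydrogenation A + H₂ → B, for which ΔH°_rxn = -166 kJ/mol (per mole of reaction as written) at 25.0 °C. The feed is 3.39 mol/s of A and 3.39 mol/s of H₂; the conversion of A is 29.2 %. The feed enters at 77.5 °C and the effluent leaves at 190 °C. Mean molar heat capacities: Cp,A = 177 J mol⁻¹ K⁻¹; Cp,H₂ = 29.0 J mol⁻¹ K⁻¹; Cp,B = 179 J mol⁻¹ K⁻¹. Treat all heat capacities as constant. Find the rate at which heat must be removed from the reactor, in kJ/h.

Extent of reaction ξ = 0.292 × 3.39 = 0.98988 mol/s
Reaction term: ξ·ΔH°_rxn = 0.98988 × -166 = -164.32 kJ/s
Sensible, feed 77.5→25 °C: -36.663 kJ/s
Outlet flows (mol/s): A 2.4001, H₂ 2.4001, B 0.98988
Sensible, products 25→190 °C: 110.82 kJ/s
Q = ΔH = -90.167 kJ/s = -90.167 kW
Heat removed = 324600 kJ/h

Q_out = 325000 kJ/h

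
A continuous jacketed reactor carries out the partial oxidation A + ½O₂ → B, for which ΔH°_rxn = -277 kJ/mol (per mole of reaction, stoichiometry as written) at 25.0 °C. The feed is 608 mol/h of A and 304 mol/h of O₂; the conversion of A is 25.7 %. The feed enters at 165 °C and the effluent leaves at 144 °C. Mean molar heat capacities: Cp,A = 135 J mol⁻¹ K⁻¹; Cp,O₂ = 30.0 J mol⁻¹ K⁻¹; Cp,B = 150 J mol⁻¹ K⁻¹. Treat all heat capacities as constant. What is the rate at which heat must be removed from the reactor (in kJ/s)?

Q_out = 12.6 kJ/s

Extent of reaction ξ = 0.257 × 608 = 156.26 mol/h
Reaction term: ξ·ΔH°_rxn = 156.26 × -277 = -43283 kJ/h
Sensible, feed 165→25 °C: -12768 kJ/h
Outlet flows (mol/h): A 451.74, O₂ 225.87, B 156.26
Sensible, products 25→144 °C: 10853 kJ/h
Q = ΔH = -45198 kJ/h = -12.555 kW
Heat removed = 12.555 kJ/s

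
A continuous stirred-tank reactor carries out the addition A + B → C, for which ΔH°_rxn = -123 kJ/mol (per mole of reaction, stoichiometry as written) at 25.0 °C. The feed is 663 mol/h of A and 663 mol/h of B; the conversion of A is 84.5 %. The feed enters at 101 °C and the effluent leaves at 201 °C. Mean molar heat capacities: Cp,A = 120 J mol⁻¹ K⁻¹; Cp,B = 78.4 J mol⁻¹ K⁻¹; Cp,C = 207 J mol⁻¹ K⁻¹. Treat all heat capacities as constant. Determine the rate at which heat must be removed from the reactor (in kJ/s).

Extent of reaction ξ = 0.845 × 663 = 560.24 mol/h
Reaction term: ξ·ΔH°_rxn = 560.24 × -123 = -68909 kJ/h
Sensible, feed 101→25 °C: -9997 kJ/h
Outlet flows (mol/h): A 102.76, B 102.76, C 560.24
Sensible, products 25→201 °C: 23999 kJ/h
Q = ΔH = -54907 kJ/h = -15.252 kW
Heat removed = 15.252 kJ/s

Q_out = 15.3 kJ/s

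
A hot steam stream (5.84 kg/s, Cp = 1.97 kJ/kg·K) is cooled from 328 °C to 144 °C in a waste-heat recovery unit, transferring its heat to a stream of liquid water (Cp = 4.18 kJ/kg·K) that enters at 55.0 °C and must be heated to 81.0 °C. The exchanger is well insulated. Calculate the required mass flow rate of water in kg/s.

Heat released by hot stream: Q = 5.84 × 1.97 × (328 − 144) = 2116.9 kJ/s
Energy balance on cold side (adiabatic exchanger): Q = ṁ_c·Cp_c·(T_c,out − T_c,in)
ṁ_c = 2116.9 / [4.18 × (81.0 − 55.0)] = 19.478 kg/s

ṁ_c = 19.5 kg/s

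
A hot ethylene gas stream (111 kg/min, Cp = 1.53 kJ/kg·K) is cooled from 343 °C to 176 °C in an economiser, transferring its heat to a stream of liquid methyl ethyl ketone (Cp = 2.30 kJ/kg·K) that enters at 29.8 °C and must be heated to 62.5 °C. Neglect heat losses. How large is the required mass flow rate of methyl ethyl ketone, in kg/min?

ṁ_c = 377 kg/min

Heat released by hot stream: Q = 111 × 1.53 × (343 − 176) = 28362 kJ/min
Energy balance on cold side (adiabatic exchanger): Q = ṁ_c·Cp_c·(T_c,out − T_c,in)
ṁ_c = 28362 / [2.30 × (62.5 − 29.8)] = 377.1 kg/min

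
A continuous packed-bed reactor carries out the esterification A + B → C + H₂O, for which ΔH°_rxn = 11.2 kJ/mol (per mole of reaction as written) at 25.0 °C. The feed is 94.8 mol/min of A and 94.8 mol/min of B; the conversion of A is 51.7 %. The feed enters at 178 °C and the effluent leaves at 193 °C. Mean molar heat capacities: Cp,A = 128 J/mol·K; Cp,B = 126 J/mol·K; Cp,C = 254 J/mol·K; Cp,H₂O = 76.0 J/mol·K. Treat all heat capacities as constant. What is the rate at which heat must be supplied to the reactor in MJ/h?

Q_in = 92.2 MJ/h

Extent of reaction ξ = 0.517 × 94.8 = 49.012 mol/min
Reaction term: ξ·ΔH°_rxn = 49.012 × 11.2 = 548.93 kJ/min
Sensible, feed 178→25 °C: -3684.1 kJ/min
Outlet flows (mol/min): A 45.788, B 45.788, C 49.012, H₂O 49.012
Sensible, products 25→193 °C: 4671.1 kJ/min
Q = ΔH = 1535.9 kJ/min = 25.598 kW
Heat supplied = 92.154 MJ/h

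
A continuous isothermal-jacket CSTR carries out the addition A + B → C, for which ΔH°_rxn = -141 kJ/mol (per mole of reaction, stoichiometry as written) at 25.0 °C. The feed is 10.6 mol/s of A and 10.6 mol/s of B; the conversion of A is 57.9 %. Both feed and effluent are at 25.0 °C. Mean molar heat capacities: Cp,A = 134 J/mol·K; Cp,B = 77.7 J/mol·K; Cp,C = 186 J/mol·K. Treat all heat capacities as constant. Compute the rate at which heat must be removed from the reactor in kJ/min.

Extent of reaction ξ = 0.579 × 10.6 = 6.1374 mol/s
Reaction term: ξ·ΔH°_rxn = 6.1374 × -141 = -865.37 kJ/s
Q = ΔH = -865.37 kJ/s = -865.37 kW
Heat removed = 51922 kJ/min

Q_out = 51900 kJ/min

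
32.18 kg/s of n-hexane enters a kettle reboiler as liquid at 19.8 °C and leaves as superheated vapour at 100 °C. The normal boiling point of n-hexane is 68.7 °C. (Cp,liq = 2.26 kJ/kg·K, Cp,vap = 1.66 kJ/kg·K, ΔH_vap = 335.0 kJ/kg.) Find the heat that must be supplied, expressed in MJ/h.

Q = 57600 MJ/h

liquid 19.8→68.7 °C: 110.51 kJ/kg
vaporisation at 68.7 °C: 335 kJ/kg
vapour 68.7→100 °C: 51.958 kJ/kg
Δh = 110.51 + 335 + 51.958 = 497.47 kJ/kg
Q = ṁ·Δh = 32.18 kg/s × 497.47 kJ/kg = 16009 kJ/s
|Q| = 16009 kW = 57631 MJ/h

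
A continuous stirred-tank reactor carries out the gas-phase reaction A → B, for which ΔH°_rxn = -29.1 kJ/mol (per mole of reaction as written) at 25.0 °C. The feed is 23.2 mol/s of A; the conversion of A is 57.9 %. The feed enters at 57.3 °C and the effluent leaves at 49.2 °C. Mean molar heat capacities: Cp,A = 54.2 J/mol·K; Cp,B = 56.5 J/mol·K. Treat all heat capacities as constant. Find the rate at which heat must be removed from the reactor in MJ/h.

Q_out = 1440 MJ/h

Extent of reaction ξ = 0.579 × 23.2 = 13.433 mol/s
Reaction term: ξ·ΔH°_rxn = 13.433 × -29.1 = -390.89 kJ/s
Sensible, feed 57.3→25 °C: -40.615 kJ/s
Outlet flows (mol/s): A 9.7672, B 13.433
Sensible, products 25→49.2 °C: 31.178 kJ/s
Q = ΔH = -400.33 kJ/s = -400.33 kW
Heat removed = 1441.2 MJ/h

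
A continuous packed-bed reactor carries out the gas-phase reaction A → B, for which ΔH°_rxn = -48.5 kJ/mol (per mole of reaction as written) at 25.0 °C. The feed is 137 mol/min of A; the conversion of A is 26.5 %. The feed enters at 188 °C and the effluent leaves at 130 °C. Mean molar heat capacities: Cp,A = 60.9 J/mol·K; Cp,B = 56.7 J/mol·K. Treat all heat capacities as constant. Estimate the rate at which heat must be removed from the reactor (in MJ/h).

Extent of reaction ξ = 0.265 × 137 = 36.305 mol/min
Reaction term: ξ·ΔH°_rxn = 36.305 × -48.5 = -1760.8 kJ/min
Sensible, feed 188→25 °C: -1360 kJ/min
Outlet flows (mol/min): A 100.69, B 36.305
Sensible, products 25→130 °C: 860.04 kJ/min
Q = ΔH = -2260.7 kJ/min = -37.679 kW
Heat removed = 135.64 MJ/h

Q_out = 136 MJ/h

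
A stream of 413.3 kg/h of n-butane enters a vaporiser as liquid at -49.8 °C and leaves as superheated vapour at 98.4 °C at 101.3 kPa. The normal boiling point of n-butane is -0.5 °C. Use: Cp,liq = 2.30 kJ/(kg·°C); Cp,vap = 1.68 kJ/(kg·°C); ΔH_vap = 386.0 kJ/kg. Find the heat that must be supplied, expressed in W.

liquid -49.8→-0.5 °C: 113.39 kJ/kg
vaporisation at -0.5 °C: 386 kJ/kg
vapour -0.5→98.4 °C: 166.15 kJ/kg
Δh = 113.39 + 386 + 166.15 = 665.54 kJ/kg
Q = ṁ·Δh = 413.3 kg/h × 665.54 kJ/kg = 275070 kJ/h
|Q| = 76.408 kW = 76408 W

Q = 76400 W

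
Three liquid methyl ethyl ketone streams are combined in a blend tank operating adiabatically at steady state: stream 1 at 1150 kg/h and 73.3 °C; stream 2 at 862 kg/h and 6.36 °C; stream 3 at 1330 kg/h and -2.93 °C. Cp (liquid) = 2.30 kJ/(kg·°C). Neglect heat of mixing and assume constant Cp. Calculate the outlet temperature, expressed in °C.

T_out = 25.7 °C

Adiabatic, steady state ⇒ Σ ṁᵢCp,ᵢ(T_out − Tᵢ) = 0
T_out = Σ ṁᵢCp,ᵢTᵢ / Σ ṁᵢCp,ᵢ
      = 197520 / 7686.6 = 25.697 °C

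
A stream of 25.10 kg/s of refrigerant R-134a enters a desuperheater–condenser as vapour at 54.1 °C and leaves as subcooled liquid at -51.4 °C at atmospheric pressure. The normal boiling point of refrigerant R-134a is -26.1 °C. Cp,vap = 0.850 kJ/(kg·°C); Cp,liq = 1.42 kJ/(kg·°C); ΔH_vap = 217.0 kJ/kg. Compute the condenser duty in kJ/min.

vapour 54.1→-26.1 °C: -68.17 kJ/kg
condensation at -26.1 °C: -217 kJ/kg
liquid -26.1→-51.4 °C: -35.926 kJ/kg
Δh = -68.17 + -217 + -35.926 = -321.1 kJ/kg
Q = ṁ·Δh = 25.10 kg/s × -321.1 kJ/kg = -8059.5 kJ/s
|Q| = 8059.5 kW = 483570 kJ/min

Q_c = 484000 kJ/min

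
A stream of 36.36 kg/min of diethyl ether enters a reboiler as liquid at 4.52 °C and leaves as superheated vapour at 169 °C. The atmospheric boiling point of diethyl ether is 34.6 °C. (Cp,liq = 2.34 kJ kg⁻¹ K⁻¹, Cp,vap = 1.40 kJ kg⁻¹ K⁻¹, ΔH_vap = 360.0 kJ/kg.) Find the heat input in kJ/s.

Q = 375 kJ/s

liquid 4.52→34.6 °C: 70.387 kJ/kg
vaporisation at 34.6 °C: 360 kJ/kg
vapour 34.6→169 °C: 188.16 kJ/kg
Δh = 70.387 + 360 + 188.16 = 618.55 kJ/kg
Q = ṁ·Δh = 36.36 kg/min × 618.55 kJ/kg = 22490 kJ/min
|Q| = 374.84 kW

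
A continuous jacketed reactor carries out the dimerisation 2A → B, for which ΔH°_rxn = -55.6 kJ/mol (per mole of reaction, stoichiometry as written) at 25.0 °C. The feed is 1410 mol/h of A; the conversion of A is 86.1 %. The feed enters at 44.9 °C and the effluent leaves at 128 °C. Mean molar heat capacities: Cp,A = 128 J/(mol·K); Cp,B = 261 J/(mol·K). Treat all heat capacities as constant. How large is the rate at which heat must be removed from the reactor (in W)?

Q_out = 5120 W

Extent of reaction ξ = 0.861 × 1410 / 2 = 607 mol/h
Reaction term: ξ·ΔH°_rxn = 607 × -55.6 = -33749 kJ/h
Sensible, feed 44.9→25 °C: -3591.6 kJ/h
Outlet flows (mol/h): A 195.99, B 607
Sensible, products 25→128 °C: 18902 kJ/h
Q = ΔH = -18439 kJ/h = -5.1219 kW
Heat removed = 5121.9 W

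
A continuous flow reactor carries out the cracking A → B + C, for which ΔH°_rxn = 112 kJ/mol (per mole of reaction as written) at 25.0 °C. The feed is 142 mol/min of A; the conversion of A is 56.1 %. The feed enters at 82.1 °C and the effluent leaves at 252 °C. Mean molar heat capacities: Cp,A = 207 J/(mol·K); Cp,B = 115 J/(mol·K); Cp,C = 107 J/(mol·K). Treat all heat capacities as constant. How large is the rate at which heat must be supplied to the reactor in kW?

Extent of reaction ξ = 0.561 × 142 = 79.662 mol/min
Reaction term: ξ·ΔH°_rxn = 79.662 × 112 = 8922.1 kJ/min
Sensible, feed 82.1→25 °C: -1678.4 kJ/min
Outlet flows (mol/min): A 62.338, B 79.662, C 79.662
Sensible, products 25→252 °C: 6943.7 kJ/min
Q = ΔH = 14187 kJ/min = 236.46 kW
Heat supplied = 236.46 kW

Q_in = 236 kW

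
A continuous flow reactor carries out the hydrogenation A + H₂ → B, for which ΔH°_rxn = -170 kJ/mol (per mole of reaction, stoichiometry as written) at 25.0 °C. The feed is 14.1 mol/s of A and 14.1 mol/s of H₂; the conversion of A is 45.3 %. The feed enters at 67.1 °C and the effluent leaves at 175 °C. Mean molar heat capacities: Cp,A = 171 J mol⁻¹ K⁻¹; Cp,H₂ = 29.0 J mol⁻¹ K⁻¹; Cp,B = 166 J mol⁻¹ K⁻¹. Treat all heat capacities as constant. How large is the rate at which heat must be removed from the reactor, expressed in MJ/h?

Q_out = 2930 MJ/h

Extent of reaction ξ = 0.453 × 14.1 = 6.3873 mol/s
Reaction term: ξ·ΔH°_rxn = 6.3873 × -170 = -1085.8 kJ/s
Sensible, feed 67.1→25 °C: -118.72 kJ/s
Outlet flows (mol/s): A 7.7127, H₂ 7.7127, B 6.3873
Sensible, products 25→175 °C: 390.42 kJ/s
Q = ΔH = -814.14 kJ/s = -814.14 kW
Heat removed = 2930.9 MJ/h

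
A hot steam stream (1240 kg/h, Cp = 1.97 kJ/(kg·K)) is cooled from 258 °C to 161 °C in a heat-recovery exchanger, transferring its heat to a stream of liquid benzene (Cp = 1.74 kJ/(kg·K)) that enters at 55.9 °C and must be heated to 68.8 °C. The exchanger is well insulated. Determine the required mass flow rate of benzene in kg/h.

ṁ_c = 10600 kg/h

Heat released by hot stream: Q = 1240 × 1.97 × (258 − 161) = 236950 kJ/h
Energy balance on cold side (adiabatic exchanger): Q = ṁ_c·Cp_c·(T_c,out − T_c,in)
ṁ_c = 236950 / [1.74 × (68.8 − 55.9)] = 10557 kg/h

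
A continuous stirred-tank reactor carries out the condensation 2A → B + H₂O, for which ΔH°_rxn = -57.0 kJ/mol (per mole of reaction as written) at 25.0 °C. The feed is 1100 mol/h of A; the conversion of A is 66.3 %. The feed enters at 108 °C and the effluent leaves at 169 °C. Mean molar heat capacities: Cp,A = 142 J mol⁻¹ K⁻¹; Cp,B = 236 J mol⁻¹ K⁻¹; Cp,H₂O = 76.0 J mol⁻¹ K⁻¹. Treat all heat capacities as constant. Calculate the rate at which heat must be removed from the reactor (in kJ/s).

Extent of reaction ξ = 0.663 × 1100 / 2 = 364.65 mol/h
Reaction term: ξ·ΔH°_rxn = 364.65 × -57.0 = -20785 kJ/h
Sensible, feed 108→25 °C: -12965 kJ/h
Outlet flows (mol/h): A 370.7, B 364.65, H₂O 364.65
Sensible, products 25→169 °C: 23963 kJ/h
Q = ΔH = -9786.6 kJ/h = -2.7185 kW
Heat removed = 2.7185 kJ/s

Q_out = 2.72 kJ/s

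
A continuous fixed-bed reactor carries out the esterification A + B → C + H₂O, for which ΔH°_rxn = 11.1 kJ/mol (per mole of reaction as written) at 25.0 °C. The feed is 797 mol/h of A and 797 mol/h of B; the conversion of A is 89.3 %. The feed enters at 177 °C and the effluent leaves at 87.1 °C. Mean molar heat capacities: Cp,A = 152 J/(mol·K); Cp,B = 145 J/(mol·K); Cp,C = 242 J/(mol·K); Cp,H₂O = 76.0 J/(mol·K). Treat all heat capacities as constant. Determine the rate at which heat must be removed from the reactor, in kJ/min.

Extent of reaction ξ = 0.893 × 797 = 711.72 mol/h
Reaction term: ξ·ΔH°_rxn = 711.72 × 11.1 = 7900.1 kJ/h
Sensible, feed 177→25 °C: -35980 kJ/h
Outlet flows (mol/h): A 85.279, B 85.279, C 711.72, H₂O 711.72
Sensible, products 25→87.1 °C: 15628 kJ/h
Q = ΔH = -12452 kJ/h = -3.4589 kW
Heat removed = 207.53 kJ/min

Q_out = 208 kJ/min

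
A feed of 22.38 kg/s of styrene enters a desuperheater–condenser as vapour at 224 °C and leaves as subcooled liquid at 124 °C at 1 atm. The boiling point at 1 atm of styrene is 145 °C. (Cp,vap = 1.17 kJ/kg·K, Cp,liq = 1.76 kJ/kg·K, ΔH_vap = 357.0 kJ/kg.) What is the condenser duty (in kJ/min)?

vapour 224→145 °C: -92.43 kJ/kg
condensation at 145 °C: -357 kJ/kg
liquid 145→124 °C: -36.96 kJ/kg
Δh = -92.43 + -357 + -36.96 = -486.39 kJ/kg
Q = ṁ·Δh = 22.38 kg/s × -486.39 kJ/kg = -10885 kJ/s
|Q| = 10885 kW = 653120 kJ/min

Q_c = 653000 kJ/min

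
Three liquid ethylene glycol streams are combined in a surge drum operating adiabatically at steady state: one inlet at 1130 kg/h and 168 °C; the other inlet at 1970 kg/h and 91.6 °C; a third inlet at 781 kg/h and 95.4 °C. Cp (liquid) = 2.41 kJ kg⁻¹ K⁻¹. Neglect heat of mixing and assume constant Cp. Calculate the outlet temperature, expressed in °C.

T_out = 115 °C

Energy balance with Q = 0: Σ ṁᵢCp,ᵢ(T_out − Tᵢ) = 0
T_out = Σ ṁᵢCp,ᵢTᵢ / Σ ṁᵢCp,ᵢ
      = 1.072e+06 / 9353.2 = 114.61 °C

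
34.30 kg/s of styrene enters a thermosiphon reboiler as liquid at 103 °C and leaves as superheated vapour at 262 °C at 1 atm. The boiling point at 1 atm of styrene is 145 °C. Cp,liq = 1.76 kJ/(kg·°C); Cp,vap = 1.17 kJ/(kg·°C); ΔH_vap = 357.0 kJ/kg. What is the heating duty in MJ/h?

liquid 103→145 °C: 73.92 kJ/kg
vaporisation at 145 °C: 357 kJ/kg
vapour 145→262 °C: 136.89 kJ/kg
Δh = 73.92 + 357 + 136.89 = 567.81 kJ/kg
Q = ṁ·Δh = 34.30 kg/s × 567.81 kJ/kg = 19476 kJ/s
|Q| = 19476 kW = 70113 MJ/h

Q = 70100 MJ/h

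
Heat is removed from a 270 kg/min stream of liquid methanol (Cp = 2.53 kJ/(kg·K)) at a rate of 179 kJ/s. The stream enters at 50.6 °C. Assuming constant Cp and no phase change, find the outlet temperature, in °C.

T_out = 34.9 °C

Q = 179 kJ/s = 10740 kJ/min
ΔT = Q/(ṁ·Cp) = 10740/(270×2.53) = 15.722 K
T_out = 50.6 − 15.722 = 34.878 °C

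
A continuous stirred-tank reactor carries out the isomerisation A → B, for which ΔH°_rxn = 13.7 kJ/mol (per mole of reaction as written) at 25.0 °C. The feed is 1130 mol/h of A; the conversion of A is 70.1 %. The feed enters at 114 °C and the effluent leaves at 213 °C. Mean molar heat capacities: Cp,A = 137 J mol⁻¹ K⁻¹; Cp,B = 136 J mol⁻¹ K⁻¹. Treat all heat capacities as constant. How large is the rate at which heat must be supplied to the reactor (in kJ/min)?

Extent of reaction ξ = 0.701 × 1130 = 792.13 mol/h
Reaction term: ξ·ΔH°_rxn = 792.13 × 13.7 = 10852 kJ/h
Sensible, feed 114→25 °C: -13778 kJ/h
Outlet flows (mol/h): A 337.87, B 792.13
Sensible, products 25→213 °C: 28955 kJ/h
Q = ΔH = 26029 kJ/h = 7.2304 kW
Heat supplied = 433.82 kJ/min

Q_in = 434 kJ/min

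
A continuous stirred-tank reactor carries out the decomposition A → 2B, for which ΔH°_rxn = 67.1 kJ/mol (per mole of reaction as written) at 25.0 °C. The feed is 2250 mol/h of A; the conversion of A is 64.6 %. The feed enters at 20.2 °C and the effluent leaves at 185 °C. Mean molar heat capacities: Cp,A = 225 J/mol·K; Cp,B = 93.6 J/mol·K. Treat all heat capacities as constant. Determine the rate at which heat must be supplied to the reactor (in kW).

Q_in = 47.8 kW

Extent of reaction ξ = 0.646 × 2250 = 1453.5 mol/h
Reaction term: ξ·ΔH°_rxn = 1453.5 × 67.1 = 97530 kJ/h
Sensible, feed 20.2→25 °C: 2430 kJ/h
Outlet flows (mol/h): A 796.5, B 2907
Sensible, products 25→185 °C: 72209 kJ/h
Q = ΔH = 172170 kJ/h = 47.825 kW
Heat supplied = 47.825 kW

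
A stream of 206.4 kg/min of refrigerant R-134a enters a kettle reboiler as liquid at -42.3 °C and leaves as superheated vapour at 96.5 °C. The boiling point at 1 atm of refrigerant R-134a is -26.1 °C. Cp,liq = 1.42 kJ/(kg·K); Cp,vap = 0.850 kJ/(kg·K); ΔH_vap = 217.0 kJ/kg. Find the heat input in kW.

liquid -42.3→-26.1 °C: 23.004 kJ/kg
vaporisation at -26.1 °C: 217 kJ/kg
vapour -26.1→96.5 °C: 104.21 kJ/kg
Δh = 23.004 + 217 + 104.21 = 344.21 kJ/kg
Q = ṁ·Δh = 206.4 kg/min × 344.21 kJ/kg = 71046 kJ/min
|Q| = 1184.1 kW

Q = 1180 kW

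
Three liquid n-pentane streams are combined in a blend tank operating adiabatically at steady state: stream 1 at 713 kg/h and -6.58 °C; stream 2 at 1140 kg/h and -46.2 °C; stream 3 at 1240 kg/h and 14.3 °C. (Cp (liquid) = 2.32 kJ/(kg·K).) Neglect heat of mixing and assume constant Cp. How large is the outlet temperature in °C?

T_out = -12.8 °C

No heat crosses the boundary, so H_out = H_in.
Σ ṁᵢCp,ᵢTᵢ = 713×2.32×-6.58 + 1140×2.32×-46.2 + 1240×2.32×14.3 = -91936
Σ ṁᵢCp,ᵢ = 713×2.32 + 1140×2.32 + 1240×2.32 = 7175.8
T_out = -91936 / 7175.8 = -12.812 °C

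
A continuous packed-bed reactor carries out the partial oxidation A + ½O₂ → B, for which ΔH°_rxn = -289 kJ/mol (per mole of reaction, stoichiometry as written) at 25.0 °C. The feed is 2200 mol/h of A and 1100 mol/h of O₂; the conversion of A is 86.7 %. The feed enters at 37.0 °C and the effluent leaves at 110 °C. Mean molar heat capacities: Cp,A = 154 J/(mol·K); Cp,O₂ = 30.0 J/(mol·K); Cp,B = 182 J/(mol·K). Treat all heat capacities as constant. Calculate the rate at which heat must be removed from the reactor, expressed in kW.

Extent of reaction ξ = 0.867 × 2200 = 1907.4 mol/h
Reaction term: ξ·ΔH°_rxn = 1907.4 × -289 = -551240 kJ/h
Sensible, feed 37.0→25 °C: -4461.6 kJ/h
Outlet flows (mol/h): A 292.6, O₂ 146.3, B 1907.4
Sensible, products 25→110 °C: 33711 kJ/h
Q = ΔH = -521990 kJ/h = -145 kW
Heat removed = 145 kW

Q_out = 145 kW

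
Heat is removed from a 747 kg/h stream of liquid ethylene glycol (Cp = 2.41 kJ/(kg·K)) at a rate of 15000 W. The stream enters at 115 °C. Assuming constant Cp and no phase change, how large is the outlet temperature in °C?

Q = 15000 W = 54000 kJ/h
ΔT = Q/(ṁ·Cp) = 54000/(747×2.41) = 29.996 K
T_out = 115 − 29.996 = 85.004 °C

T_out = 85.0 °C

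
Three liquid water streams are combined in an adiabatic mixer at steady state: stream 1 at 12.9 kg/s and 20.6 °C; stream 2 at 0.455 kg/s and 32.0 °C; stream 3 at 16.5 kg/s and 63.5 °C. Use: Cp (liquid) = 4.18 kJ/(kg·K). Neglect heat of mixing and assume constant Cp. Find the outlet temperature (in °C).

Adiabatic, steady state ⇒ Σ ṁᵢCp,ᵢ(T_out − Tᵢ) = 0
T_out = Σ ṁᵢCp,ᵢTᵢ / Σ ṁᵢCp,ᵢ
      = 5551.2 / 124.79 = 44.483 °C

T_out = 44.5 °C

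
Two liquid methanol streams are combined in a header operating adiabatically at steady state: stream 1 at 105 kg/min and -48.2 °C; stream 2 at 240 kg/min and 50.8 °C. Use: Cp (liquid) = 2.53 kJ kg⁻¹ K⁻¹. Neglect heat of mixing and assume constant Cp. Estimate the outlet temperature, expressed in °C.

No heat crosses the boundary, so H_out = H_in.
Σ ṁᵢCp,ᵢTᵢ = 105×2.53×-48.2 + 240×2.53×50.8 = 18041
Σ ṁᵢCp,ᵢ = 105×2.53 + 240×2.53 = 872.85
T_out = 18041 / 872.85 = 20.67 °C

T_out = 20.7 °C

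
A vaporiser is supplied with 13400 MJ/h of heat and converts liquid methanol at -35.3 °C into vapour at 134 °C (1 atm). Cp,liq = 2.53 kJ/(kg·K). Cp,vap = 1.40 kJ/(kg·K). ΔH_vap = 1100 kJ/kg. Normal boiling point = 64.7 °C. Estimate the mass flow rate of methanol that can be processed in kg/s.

ṁ = 2.57 kg/s

Δh = 2.53×(64.7−-35.3) + 1100 + 1.40×(134−64.7) = 1450 kJ/kg
Q = 13400 MJ/h = 3722.2 kJ/s = 3722.2 kJ/s
ṁ = Q/Δh = 3722.2 / 1450 = 2.567 kg/s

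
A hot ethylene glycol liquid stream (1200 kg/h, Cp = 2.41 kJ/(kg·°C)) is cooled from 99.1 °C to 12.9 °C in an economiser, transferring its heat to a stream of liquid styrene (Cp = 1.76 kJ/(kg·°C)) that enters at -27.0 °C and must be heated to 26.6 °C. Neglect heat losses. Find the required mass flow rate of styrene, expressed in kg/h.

ṁ_c = 2640 kg/h

Heat released by hot stream: Q = 1200 × 2.41 × (99.1 − 12.9) = 249290 kJ/h
Energy balance on cold side (adiabatic exchanger): Q = ṁ_c·Cp_c·(T_c,out − T_c,in)
ṁ_c = 249290 / [1.76 × (26.6 − -27.0)] = 2642.6 kg/h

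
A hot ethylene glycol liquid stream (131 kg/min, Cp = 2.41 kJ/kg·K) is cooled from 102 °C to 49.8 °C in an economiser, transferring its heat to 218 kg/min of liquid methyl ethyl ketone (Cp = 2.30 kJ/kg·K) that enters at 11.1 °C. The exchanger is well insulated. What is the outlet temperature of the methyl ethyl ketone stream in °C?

T_c,out = 44.0 °C

Heat released by hot stream: Q = 131 × 2.41 × (102 − 49.8) = 16480 kJ/min
Energy balance on cold side (adiabatic exchanger): Q = ṁ_c·Cp_c·(T_c,out − T_c,in)
T_c,out = 11.1 + 16480/(218 × 2.30) = 43.968 °C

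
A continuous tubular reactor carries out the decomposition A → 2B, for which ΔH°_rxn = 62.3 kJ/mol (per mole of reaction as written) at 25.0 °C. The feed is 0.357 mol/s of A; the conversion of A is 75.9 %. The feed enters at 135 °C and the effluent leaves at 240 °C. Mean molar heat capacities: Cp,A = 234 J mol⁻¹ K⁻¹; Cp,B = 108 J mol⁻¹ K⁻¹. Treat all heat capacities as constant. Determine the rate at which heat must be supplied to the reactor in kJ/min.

Q_in = 1480 kJ/min

Extent of reaction ξ = 0.759 × 0.357 = 0.27096 mol/s
Reaction term: ξ·ΔH°_rxn = 0.27096 × 62.3 = 16.881 kJ/s
Sensible, feed 135→25 °C: -9.1892 kJ/s
Outlet flows (mol/s): A 0.086037, B 0.54193
Sensible, products 25→240 °C: 16.912 kJ/s
Q = ΔH = 24.604 kJ/s = 24.604 kW
Heat supplied = 1476.2 kJ/min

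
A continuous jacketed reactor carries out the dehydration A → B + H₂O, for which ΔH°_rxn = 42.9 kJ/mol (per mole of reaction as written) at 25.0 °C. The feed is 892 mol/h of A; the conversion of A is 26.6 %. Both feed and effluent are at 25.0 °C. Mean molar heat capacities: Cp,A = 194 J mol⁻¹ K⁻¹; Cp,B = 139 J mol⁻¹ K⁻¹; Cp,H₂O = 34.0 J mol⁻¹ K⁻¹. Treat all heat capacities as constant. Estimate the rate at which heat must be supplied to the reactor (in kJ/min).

Q_in = 170 kJ/min

Extent of reaction ξ = 0.266 × 892 = 237.27 mol/h
Reaction term: ξ·ΔH°_rxn = 237.27 × 42.9 = 10179 kJ/h
Q = ΔH = 10179 kJ/h = 2.8275 kW
Heat supplied = 169.65 kJ/min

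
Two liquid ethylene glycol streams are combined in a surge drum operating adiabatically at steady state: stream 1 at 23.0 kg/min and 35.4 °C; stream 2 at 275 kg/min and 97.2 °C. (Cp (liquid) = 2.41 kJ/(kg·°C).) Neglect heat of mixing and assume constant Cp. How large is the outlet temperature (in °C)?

Adiabatic, steady state ⇒ Σ ṁᵢCp,ᵢ(T_out − Tᵢ) = 0
T_out = Σ ṁᵢCp,ᵢTᵢ / Σ ṁᵢCp,ᵢ
      = 66382 / 718.18 = 92.43 °C

T_out = 92.4 °C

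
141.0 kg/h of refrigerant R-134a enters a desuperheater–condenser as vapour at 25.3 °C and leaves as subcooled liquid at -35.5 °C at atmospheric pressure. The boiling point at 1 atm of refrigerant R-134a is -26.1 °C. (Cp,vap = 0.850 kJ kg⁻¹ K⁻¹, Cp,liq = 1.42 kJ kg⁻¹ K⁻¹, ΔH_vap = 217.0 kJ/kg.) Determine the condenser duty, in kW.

Q_c = 10.7 kW

vapour 25.3→-26.1 °C: -43.69 kJ/kg
condensation at -26.1 °C: -217 kJ/kg
liquid -26.1→-35.5 °C: -13.348 kJ/kg
Δh = -43.69 + -217 + -13.348 = -274.04 kJ/kg
Q = ṁ·Δh = 141.0 kg/h × -274.04 kJ/kg = -38639 kJ/h
|Q| = 10.733 kW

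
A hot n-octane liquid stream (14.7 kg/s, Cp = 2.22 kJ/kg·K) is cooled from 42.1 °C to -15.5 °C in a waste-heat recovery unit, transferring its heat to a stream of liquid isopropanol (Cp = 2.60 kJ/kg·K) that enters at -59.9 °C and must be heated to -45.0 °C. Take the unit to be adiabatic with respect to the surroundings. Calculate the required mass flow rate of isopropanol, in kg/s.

Heat released by hot stream: Q = 14.7 × 2.22 × (42.1 − -15.5) = 1879.7 kJ/s
Energy balance on cold side (adiabatic exchanger): Q = ṁ_c·Cp_c·(T_c,out − T_c,in)
ṁ_c = 1879.7 / [2.60 × (-45.0 − -59.9)] = 48.521 kg/s

ṁ_c = 48.5 kg/s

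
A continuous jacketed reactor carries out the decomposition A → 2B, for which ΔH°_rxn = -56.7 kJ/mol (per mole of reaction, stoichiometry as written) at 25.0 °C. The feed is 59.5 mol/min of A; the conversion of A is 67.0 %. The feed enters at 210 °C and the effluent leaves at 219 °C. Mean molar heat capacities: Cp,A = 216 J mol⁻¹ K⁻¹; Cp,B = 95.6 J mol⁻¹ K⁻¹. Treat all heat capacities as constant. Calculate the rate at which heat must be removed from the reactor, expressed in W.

Q_out = 38900 W

Extent of reaction ξ = 0.670 × 59.5 = 39.865 mol/min
Reaction term: ξ·ΔH°_rxn = 39.865 × -56.7 = -2260.3 kJ/min
Sensible, feed 210→25 °C: -2377.6 kJ/min
Outlet flows (mol/min): A 19.635, B 79.73
Sensible, products 25→219 °C: 2301.5 kJ/min
Q = ΔH = -2336.5 kJ/min = -38.941 kW
Heat removed = 38941 W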